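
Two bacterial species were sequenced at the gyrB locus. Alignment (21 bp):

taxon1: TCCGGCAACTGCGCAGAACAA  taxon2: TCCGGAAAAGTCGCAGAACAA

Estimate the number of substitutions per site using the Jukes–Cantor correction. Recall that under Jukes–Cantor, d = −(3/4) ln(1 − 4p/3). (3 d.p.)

0.220

The sequences differ at 4 of 21 sites (6, 9, 10, 11), so p = 4/21 ≈ 0.190476.
d = −(3/4) ln(1 − 4p/3) = −0.75 ln(1 − 0.253968) = −0.75 ln(0.746032)
  = −0.75 × (-0.292987) = 0.219740 substitutions/site.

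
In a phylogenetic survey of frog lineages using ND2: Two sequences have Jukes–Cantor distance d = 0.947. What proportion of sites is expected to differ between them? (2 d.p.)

p = (3/4)(1 − e^(−4d/3)) = 0.75 × (1 − e^(-1.262667)) = 0.75 × (1 − 0.282899) = 0.537826.

0.54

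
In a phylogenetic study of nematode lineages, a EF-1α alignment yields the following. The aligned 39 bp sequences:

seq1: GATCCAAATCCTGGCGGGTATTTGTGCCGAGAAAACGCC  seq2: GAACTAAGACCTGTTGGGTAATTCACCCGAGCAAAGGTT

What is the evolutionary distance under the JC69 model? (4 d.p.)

The sequences differ at 14 of 39 sites, so p = 14/39 ≈ 0.358974.
d = −(3/4) ln(1 − 4p/3) = −0.75 ln(1 − 0.478632) = −0.75 ln(0.521368)
  = −0.75 × (-0.651299) = 0.488474 substitutions/site.

0.4885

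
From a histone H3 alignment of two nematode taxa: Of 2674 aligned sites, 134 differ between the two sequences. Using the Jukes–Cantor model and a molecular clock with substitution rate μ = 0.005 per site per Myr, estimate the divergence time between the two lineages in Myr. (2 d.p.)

p = 134/2674 ≈ 0.050112.
d = −(3/4) ln(1 − 4p/3) = −0.75 ln(1 − 0.066816) = −0.75 ln(0.933184)
  = −0.75 × (-0.069153) = 0.051865 substitutions/site.
Under a molecular clock d = 2μt, so t = d/(2μ) = 0.051865 / (2 × 0.005) = 5.19 Myr.

5.19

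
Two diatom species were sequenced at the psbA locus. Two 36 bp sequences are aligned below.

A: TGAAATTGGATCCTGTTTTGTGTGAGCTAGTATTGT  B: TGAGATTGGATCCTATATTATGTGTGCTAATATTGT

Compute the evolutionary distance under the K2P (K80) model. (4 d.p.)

Of 36 sites, 4 differences are transitions and 2 are transversions, so P = 4/36 ≈ 0.111111 and Q = 2/36 ≈ 0.055556.
Under the Kimura two-parameter model, d = −½ ln(1 − 2P − Q) − ¼ ln(1 − 2Q).
1 − 2P − Q = 0.722222, giving −½ ln(0.722222) = 0.162711.
1 − 2Q = 0.888888, giving −¼ ln(0.888888) = 0.029446.
d = 0.162711 + 0.029446 = 0.192157.

0.1922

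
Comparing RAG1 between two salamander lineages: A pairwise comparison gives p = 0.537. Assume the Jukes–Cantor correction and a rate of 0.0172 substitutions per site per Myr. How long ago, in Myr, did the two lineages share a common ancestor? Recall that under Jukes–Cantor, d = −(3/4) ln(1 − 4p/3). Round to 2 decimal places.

27.44

d = −(3/4) ln(1 − 4p/3) = −0.75 ln(1 − 0.716) = −0.75 ln(0.284)
  = −0.75 × (-1.258781) = 0.944086 substitutions/site.
Under a molecular clock d = 2μt, so t = d/(2μ) = 0.944086 / (2 × 0.0172) = 27.44 Myr.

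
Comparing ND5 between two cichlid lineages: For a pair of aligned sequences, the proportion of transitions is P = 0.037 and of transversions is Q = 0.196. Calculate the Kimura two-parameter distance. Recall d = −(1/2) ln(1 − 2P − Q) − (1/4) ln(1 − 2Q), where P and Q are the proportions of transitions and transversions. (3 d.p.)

0.282

Under the Kimura two-parameter model, d = −½ ln(1 − 2P − Q) − ¼ ln(1 − 2Q).
1 − 2P − Q = 0.73, giving −½ ln(0.73) = 0.157355.
1 − 2Q = 0.608, giving −¼ ln(0.608) = 0.124395.
d = 0.157355 + 0.124395 = 0.281750.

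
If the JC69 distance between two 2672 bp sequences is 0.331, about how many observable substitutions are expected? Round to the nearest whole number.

Invert JC69: p = (3/4)(1 − e^(−4d/3)) = 0.75 × (1 − e^(-0.441333)) = 0.75 × (1 − 0.643178) = 0.267617.
Expected differing sites = pL ≈ 0.267617 × 2672 = 715.072624 ≈ 715.

715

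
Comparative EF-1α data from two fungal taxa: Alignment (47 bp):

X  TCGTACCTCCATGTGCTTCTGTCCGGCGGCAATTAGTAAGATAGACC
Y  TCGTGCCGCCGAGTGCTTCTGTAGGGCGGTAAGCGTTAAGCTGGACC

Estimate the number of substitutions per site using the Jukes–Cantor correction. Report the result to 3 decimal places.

0.345

The sequences differ at 13 of 47 sites, so p = 13/47 ≈ 0.276596.
d = −(3/4) ln(1 − 4p/3) = −0.75 ln(1 − 0.368795) = −0.75 ln(0.631205)
  = −0.75 × (-0.460125) = 0.345094 substitutions/site.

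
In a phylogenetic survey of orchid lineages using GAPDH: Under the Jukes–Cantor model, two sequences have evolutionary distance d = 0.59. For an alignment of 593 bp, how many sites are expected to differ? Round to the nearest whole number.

Invert JC69: p = (3/4)(1 − e^(−4d/3)) = 0.75 × (1 − e^(-0.786667)) = 0.75 × (1 − 0.455360) = 0.408480.
Expected differing sites = pL ≈ 0.408480 × 593 = 242.22864 ≈ 242.

242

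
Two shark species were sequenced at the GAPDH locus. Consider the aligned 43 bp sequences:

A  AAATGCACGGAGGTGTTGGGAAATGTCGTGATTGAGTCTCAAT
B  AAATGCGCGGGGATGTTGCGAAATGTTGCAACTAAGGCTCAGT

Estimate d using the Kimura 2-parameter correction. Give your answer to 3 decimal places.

Of 43 sites, 9 differences are transitions and 2 are transversions, so P = 9/43 ≈ 0.209302 and Q = 2/43 ≈ 0.046512.
Under the Kimura two-parameter model, d = −½ ln(1 − 2P − Q) − ¼ ln(1 − 2Q).
1 − 2P − Q = 0.534884, giving −½ ln(0.534884) = 0.312853.
1 − 2Q = 0.906976, giving −¼ ln(0.906976) = 0.024410.
d = 0.312853 + 0.024410 = 0.337263.

0.337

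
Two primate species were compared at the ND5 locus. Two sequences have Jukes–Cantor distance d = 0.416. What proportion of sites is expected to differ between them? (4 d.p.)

0.3193

p = (3/4)(1 − e^(−4d/3)) = 0.75 × (1 − e^(-0.554667)) = 0.75 × (1 − 0.574263) = 0.319303.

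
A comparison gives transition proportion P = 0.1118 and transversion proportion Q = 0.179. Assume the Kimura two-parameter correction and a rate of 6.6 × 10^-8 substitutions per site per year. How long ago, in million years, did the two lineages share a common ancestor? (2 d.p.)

Under the Kimura two-parameter model, d = −½ ln(1 − 2P − Q) − ¼ ln(1 − 2Q).
1 − 2P − Q = 0.5974, giving −½ ln(0.5974) = 0.257584.
1 − 2Q = 0.642, giving −¼ ln(0.642) = 0.110792.
d = 0.257584 + 0.110792 = 0.368376.
Under a molecular clock d = 2μt, so t = d/(2μ) = 0.368376 / (2 × 6.6 × 10^-8) = 2.79 million years.

2.79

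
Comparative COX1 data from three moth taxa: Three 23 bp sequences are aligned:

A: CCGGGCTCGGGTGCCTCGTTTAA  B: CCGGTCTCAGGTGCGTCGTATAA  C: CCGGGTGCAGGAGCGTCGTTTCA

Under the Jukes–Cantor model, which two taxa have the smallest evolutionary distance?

A–B: 4/23 differ, p = 0.174, d = 0.198.
A–C: 6/23 differ, p = 0.261, d = 0.321.
B–C: 6/23 differ, p = 0.261, d = 0.321.
The smallest distance is between A and B.

A and B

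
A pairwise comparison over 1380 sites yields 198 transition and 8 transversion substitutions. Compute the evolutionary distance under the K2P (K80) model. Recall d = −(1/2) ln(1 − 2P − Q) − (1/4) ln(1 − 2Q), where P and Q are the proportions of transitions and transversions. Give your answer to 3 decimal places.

P = 198/1380 ≈ 0.143478 and Q = 8/1380 ≈ 0.005797.
Under the Kimura two-parameter model, d = −½ ln(1 − 2P − Q) − ¼ ln(1 − 2Q).
1 − 2P − Q = 0.707247, giving −½ ln(0.707247) = 0.173188.
1 − 2Q = 0.988406, giving −¼ ln(0.988406) = 0.002915.
d = 0.173188 + 0.002915 = 0.176103.

0.176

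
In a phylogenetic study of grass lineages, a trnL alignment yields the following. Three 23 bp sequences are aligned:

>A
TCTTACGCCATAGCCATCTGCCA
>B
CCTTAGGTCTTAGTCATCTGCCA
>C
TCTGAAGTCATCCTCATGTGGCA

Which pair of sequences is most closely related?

A–B: 5/23 differ, p = 0.217, d = 0.257.
A–C: 8/23 differ, p = 0.348, d = 0.467.
B–C: 8/23 differ, p = 0.348, d = 0.467.
The smallest distance is between A and B.

A and B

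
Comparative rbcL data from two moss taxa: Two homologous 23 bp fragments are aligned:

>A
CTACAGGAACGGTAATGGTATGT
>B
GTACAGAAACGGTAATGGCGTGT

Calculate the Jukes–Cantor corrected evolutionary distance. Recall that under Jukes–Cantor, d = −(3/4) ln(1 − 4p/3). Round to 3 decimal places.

0.198

The sequences differ at 4 of 23 sites (1, 7, 19, 20), so p = 4/23 ≈ 0.173913.
d = −(3/4) ln(1 − 4p/3) = −0.75 ln(1 − 0.231884) = −0.75 ln(0.768116)
  = −0.75 × (-0.263815) = 0.197861 substitutions/site.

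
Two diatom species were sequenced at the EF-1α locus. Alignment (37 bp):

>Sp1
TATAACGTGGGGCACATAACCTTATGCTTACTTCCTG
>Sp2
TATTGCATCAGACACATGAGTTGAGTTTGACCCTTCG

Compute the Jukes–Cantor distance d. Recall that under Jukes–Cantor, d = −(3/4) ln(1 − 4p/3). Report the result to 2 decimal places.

0.87

The sequences differ at 19 of 37 sites, so p = 19/37 ≈ 0.513514.
d = −(3/4) ln(1 − 4p/3) = −0.75 ln(1 − 0.684685) = −0.75 ln(0.315315)
  = −0.75 × (-1.154183) = 0.865637 substitutions/site.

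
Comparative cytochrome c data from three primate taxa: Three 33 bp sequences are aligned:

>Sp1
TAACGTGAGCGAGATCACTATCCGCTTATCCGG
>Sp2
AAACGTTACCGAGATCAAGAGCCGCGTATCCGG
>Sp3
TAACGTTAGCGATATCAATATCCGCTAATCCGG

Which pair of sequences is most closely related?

Sp1 and Sp3

Sp1–Sp2: 7/33 differ, p = 0.212, d = 0.249.
Sp1–Sp3: 4/33 differ, p = 0.121, d = 0.132.
Sp2–Sp3: 7/33 differ, p = 0.212, d = 0.249.
The smallest distance is between Sp1 and Sp3.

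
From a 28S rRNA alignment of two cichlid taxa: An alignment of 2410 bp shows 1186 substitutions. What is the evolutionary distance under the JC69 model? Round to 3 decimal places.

0.801

p = 1186/2410 ≈ 0.492116.
d = −(3/4) ln(1 − 4p/3) = −0.75 ln(1 − 0.656155) = −0.75 ln(0.343845)
  = −0.75 × (-1.067564) = 0.800673 substitutions/site.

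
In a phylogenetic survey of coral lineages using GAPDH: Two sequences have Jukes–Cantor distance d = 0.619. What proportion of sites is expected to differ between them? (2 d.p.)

0.42

p = (3/4)(1 − e^(−4d/3)) = 0.75 × (1 − e^(-0.825333)) = 0.75 × (1 − 0.438089) = 0.421433.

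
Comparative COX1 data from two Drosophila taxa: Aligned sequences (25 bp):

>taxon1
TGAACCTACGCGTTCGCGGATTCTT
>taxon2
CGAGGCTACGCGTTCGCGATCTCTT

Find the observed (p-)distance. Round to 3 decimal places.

0.240

The sequences differ at 6 of 25 positions (sites 1, 4, 5, 19, 20, 21).
p = 6/25 = 0.240.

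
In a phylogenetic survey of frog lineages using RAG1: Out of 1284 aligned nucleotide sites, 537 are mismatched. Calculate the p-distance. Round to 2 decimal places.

p = 537/1284 = 0.418224… ≈ 0.42 (to 2 d.p.).

0.42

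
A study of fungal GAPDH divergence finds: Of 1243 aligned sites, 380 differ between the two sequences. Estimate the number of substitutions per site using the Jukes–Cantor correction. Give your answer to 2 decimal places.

0.39

p = 380/1243 ≈ 0.305712.
d = −(3/4) ln(1 − 4p/3) = −0.75 ln(1 − 0.407616) = −0.75 ln(0.592384)
  = −0.75 × (-0.523600) = 0.392700 substitutions/site.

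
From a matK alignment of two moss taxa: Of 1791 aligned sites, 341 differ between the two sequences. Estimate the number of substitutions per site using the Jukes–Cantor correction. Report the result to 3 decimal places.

0.220

p = 341/1791 ≈ 0.190396.
d = −(3/4) ln(1 − 4p/3) = −0.75 ln(1 − 0.253861) = −0.75 ln(0.746139)
  = −0.75 × (-0.292843) = 0.219632 substitutions/site.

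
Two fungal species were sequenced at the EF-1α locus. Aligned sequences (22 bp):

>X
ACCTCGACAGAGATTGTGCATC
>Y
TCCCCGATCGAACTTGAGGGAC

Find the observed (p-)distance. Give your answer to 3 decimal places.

The sequences differ at 10 of 22 positions (sites 1, 4, 8, 9, 12, 13, 17, 19, 20, 21).
p = 10/22 = 0.454545… ≈ 0.455 (to 3 d.p.).

0.455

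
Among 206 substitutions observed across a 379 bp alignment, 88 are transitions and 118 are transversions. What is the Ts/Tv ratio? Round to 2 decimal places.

0.75

R = 88/118 = 0.745762… ≈ 0.75 (to 2 d.p.).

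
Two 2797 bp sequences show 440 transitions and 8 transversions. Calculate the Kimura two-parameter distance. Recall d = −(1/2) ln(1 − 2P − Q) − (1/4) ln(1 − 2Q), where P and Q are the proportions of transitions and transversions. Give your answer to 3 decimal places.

0.192

P = 440/2797 ≈ 0.157311 and Q = 8/2797 ≈ 0.00286.
Under the Kimura two-parameter model, d = −½ ln(1 − 2P − Q) − ¼ ln(1 − 2Q).
1 − 2P − Q = 0.682518, giving −½ ln(0.682518) = 0.190983.
1 − 2Q = 0.99428, giving −¼ ln(0.99428) = 0.001434.
d = 0.190983 + 0.001434 = 0.192417.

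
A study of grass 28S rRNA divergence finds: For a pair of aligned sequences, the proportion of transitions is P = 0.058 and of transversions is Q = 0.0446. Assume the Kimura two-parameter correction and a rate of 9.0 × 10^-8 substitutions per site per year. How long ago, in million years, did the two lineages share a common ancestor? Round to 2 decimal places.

Under the Kimura two-parameter model, d = −½ ln(1 − 2P − Q) − ¼ ln(1 − 2Q).
1 − 2P − Q = 0.8394, giving −½ ln(0.8394) = 0.087534.
1 − 2Q = 0.9108, giving −¼ ln(0.9108) = 0.023358.
d = 0.087534 + 0.023358 = 0.110892.
Under a molecular clock d = 2μt, so t = d/(2μ) = 0.110892 / (2 × 9.0 × 10^-8) = 0.62 million years.

0.62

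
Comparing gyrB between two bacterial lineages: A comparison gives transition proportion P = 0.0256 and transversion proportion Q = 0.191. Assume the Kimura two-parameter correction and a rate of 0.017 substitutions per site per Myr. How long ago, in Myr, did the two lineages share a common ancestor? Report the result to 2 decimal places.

7.62

Under the Kimura two-parameter model, d = −½ ln(1 − 2P − Q) − ¼ ln(1 − 2Q).
1 − 2P − Q = 0.7578, giving −½ ln(0.7578) = 0.138668.
1 − 2Q = 0.618, giving −¼ ln(0.618) = 0.120317.
d = 0.138668 + 0.120317 = 0.258985.
Under a molecular clock d = 2μt, so t = d/(2μ) = 0.258985 / (2 × 0.017) = 7.62 Myr.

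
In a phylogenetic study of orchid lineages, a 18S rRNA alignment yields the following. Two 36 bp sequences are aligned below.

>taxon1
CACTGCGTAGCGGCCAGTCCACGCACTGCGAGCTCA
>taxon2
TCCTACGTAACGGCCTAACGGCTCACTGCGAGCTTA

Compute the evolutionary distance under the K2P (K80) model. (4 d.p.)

0.4009

Of 36 sites, 6 differences are transitions and 5 are transversions, so P = 6/36 ≈ 0.166667 and Q = 5/36 ≈ 0.138889.
Under the Kimura two-parameter model, d = −½ ln(1 − 2P − Q) − ¼ ln(1 − 2Q).
1 − 2P − Q = 0.527777, giving −½ ln(0.527777) = 0.319541.
1 − 2Q = 0.722222, giving −¼ ln(0.722222) = 0.081356.
d = 0.319541 + 0.081356 = 0.400897.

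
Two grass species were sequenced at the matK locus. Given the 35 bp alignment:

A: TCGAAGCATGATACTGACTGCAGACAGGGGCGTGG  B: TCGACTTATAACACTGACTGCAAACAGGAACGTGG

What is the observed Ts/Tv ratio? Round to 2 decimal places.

3.00

Transitions are A↔G and C↔T; transversions are all other mismatches.
Transitions: 6. Transversions: 2.
R = 6/2 = 3.00.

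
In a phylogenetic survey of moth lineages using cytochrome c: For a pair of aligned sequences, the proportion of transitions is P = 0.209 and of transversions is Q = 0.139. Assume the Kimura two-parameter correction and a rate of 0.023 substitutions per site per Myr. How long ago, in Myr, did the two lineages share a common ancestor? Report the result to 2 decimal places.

10.62

Under the Kimura two-parameter model, d = −½ ln(1 − 2P − Q) − ¼ ln(1 − 2Q).
1 − 2P − Q = 0.443, giving −½ ln(0.443) = 0.407093.
1 − 2Q = 0.722, giving −¼ ln(0.722) = 0.081433.
d = 0.407093 + 0.081433 = 0.488526.
Under a molecular clock d = 2μt, so t = d/(2μ) = 0.488526 / (2 × 0.023) = 10.62 Myr.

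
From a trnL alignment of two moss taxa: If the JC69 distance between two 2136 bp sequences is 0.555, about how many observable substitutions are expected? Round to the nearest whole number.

Invert JC69: p = (3/4)(1 − e^(−4d/3)) = 0.75 × (1 − e^(-0.74)) = 0.75 × (1 − 0.477114) = 0.392165.
Expected differing sites = pL ≈ 0.392165 × 2136 = 837.66444 ≈ 838.

838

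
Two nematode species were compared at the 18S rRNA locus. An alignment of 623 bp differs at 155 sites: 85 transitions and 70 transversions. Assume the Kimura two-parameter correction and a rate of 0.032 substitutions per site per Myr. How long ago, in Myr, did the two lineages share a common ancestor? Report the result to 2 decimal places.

P = 85/623 ≈ 0.136437 and Q = 70/623 ≈ 0.11236.
Under the Kimura two-parameter model, d = −½ ln(1 − 2P − Q) − ¼ ln(1 − 2Q).
1 − 2P − Q = 0.614766, giving −½ ln(0.614766) = 0.243257.
1 − 2Q = 0.77528, giving −¼ ln(0.77528) = 0.063633.
d = 0.243257 + 0.063633 = 0.306890.
Under a molecular clock d = 2μt, so t = d/(2μ) = 0.306890 / (2 × 0.032) = 4.80 Myr.

4.80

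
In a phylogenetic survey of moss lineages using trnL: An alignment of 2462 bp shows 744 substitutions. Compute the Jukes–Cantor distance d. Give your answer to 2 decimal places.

0.39

p = 744/2462 ≈ 0.302193.
d = −(3/4) ln(1 − 4p/3) = −0.75 ln(1 − 0.402924) = −0.75 ln(0.597076)
  = −0.75 × (-0.515711) = 0.386783 substitutions/site.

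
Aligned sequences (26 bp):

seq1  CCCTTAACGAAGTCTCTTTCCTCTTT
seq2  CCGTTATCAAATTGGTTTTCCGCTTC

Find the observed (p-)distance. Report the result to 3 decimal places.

0.346

The sequences differ at 9 of 26 positions (sites 3, 7, 9, 12, 14, 15, 16, 22, 26).
p = 9/26 = 0.346153… ≈ 0.346 (to 3 d.p.).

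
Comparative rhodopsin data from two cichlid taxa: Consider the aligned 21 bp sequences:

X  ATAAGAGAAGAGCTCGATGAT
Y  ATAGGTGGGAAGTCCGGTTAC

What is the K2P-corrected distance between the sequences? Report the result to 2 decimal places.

1.03

Of 21 sites, 8 differences are transitions and 2 are transversions, so P = 8/21 ≈ 0.380952 and Q = 2/21 ≈ 0.095238.
Under the Kimura two-parameter model, d = −½ ln(1 − 2P − Q) − ¼ ln(1 − 2Q).
1 − 2P − Q = 0.142858, giving −½ ln(0.142858) = 0.972952.
1 − 2Q = 0.809524, giving −¼ ln(0.809524) = 0.052827.
d = 0.972952 + 0.052827 = 1.025779.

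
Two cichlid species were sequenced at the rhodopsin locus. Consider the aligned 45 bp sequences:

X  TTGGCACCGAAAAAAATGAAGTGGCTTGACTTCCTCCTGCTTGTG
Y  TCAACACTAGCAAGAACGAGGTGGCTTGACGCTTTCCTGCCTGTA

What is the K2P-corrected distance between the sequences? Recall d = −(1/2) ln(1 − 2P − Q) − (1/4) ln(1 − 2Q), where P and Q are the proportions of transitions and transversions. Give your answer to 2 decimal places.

0.57

Of 45 sites, 14 differences are transitions and 2 are transversions, so P = 14/45 ≈ 0.311111 and Q = 2/45 ≈ 0.044444.
Under the Kimura two-parameter model, d = −½ ln(1 − 2P − Q) − ¼ ln(1 − 2Q).
1 − 2P − Q = 0.333334, giving −½ ln(0.333334) = 0.549305.
1 − 2Q = 0.911112, giving −¼ ln(0.911112) = 0.023272.
d = 0.549305 + 0.023272 = 0.572577.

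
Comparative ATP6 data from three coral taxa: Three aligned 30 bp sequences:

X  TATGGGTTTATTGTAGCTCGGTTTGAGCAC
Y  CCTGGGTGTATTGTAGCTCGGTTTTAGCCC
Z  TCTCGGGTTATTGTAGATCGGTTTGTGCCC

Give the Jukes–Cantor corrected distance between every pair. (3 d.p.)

X–Y: 5/30 sites differ → p ≈ 0.166667, d = −0.75 ln(1 − 0.222223) = 0.188487 ≈ 0.188.
X–Z: 6/30 sites differ → p = 0.2, d = −0.75 ln(1 − 0.266667) = 0.232617 ≈ 0.233.
Y–Z: 7/30 sites differ → p ≈ 0.233333, d = −0.75 ln(1 − 0.311111) = 0.279506 ≈ 0.280.

d(X,Y) = 0.188, d(X,Z) = 0.233, d(Y,Z) = 0.280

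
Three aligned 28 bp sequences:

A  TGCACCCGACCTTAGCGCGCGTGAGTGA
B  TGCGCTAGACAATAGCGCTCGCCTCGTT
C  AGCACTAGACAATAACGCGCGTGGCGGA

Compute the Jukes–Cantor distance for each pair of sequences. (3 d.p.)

d(A,B) = 0.724, d(A,C) = 0.420, d(B,C) = 0.420

A–B: 13/28 sites differ → p ≈ 0.464286, d = −0.75 ln(1 − 0.619048) = 0.723811 ≈ 0.724.
A–C: 9/28 sites differ → p ≈ 0.321429, d = −0.75 ln(1 − 0.428572) = 0.419713 ≈ 0.420.
B–C: 9/28 sites differ → p ≈ 0.321429, d = −0.75 ln(1 − 0.428572) = 0.419713 ≈ 0.420.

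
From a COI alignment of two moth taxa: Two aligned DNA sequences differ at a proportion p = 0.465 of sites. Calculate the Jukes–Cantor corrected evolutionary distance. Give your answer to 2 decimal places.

d = −(3/4) ln(1 − 4p/3) = −0.75 ln(1 − 0.62) = −0.75 ln(0.38)
  = −0.75 × (-0.967584) = 0.725688 substitutions/site.

0.73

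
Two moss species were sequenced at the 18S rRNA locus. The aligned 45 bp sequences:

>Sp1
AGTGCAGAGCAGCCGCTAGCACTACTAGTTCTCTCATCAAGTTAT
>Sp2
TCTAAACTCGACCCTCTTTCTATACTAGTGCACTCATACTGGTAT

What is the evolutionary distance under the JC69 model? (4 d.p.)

The sequences differ at 20 of 45 sites, so p = 20/45 ≈ 0.444444.
d = −(3/4) ln(1 − 4p/3) = −0.75 ln(1 − 0.592592) = −0.75 ln(0.407408)
  = −0.75 × (-0.897940) = 0.673455 substitutions/site.

0.6735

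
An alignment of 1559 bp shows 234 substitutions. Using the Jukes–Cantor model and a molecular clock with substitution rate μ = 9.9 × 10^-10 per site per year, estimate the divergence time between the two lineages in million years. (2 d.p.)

84.58

p = 234/1559 ≈ 0.150096.
d = −(3/4) ln(1 − 4p/3) = −0.75 ln(1 − 0.200128) = −0.75 ln(0.799872)
  = −0.75 × (-0.223304) = 0.167478 substitutions/site.
Under a molecular clock d = 2μt, so t = d/(2μ) = 0.167478 / (2 × 9.9 × 10^-10) = 84.58 million years.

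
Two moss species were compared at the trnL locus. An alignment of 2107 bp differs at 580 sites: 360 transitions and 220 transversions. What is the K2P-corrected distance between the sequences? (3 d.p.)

0.354

P = 360/2107 ≈ 0.170859 and Q = 220/2107 ≈ 0.104414.
Under the Kimura two-parameter model, d = −½ ln(1 − 2P − Q) − ¼ ln(1 − 2Q).
1 − 2P − Q = 0.553868, giving −½ ln(0.553868) = 0.295414.
1 − 2Q = 0.791172, giving −¼ ln(0.791172) = 0.058560.
d = 0.295414 + 0.058560 = 0.353974.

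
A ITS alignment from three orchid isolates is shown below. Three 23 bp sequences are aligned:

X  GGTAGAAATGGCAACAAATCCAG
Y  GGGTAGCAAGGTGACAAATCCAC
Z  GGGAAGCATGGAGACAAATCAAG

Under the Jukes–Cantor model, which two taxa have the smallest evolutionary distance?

Y and Z

X–Y: 9/23 differ, p = 0.391, d = 0.553.
X–Z: 7/23 differ, p = 0.304, d = 0.390.
Y–Z: 5/23 differ, p = 0.217, d = 0.257.
The smallest distance is between Y and Z.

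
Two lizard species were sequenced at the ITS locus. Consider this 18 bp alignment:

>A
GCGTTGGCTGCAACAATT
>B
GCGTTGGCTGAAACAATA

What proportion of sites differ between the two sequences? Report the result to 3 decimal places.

0.111

The sequences differ at 2 of 18 positions (sites 11, 18).
p = 2/18 = 0.111111… ≈ 0.111 (to 3 d.p.).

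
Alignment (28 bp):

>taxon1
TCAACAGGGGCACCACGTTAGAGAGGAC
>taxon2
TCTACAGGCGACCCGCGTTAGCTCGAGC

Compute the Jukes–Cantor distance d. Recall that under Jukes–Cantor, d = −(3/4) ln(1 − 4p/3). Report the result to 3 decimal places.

0.485

The sequences differ at 10 of 28 sites (3, 9, 11, 12, 15, 22, 23, 24, 26, 27), so p = 10/28 ≈ 0.357143.
d = −(3/4) ln(1 − 4p/3) = −0.75 ln(1 − 0.476191) = −0.75 ln(0.523809)
  = −0.75 × (-0.646628) = 0.484971 substitutions/site.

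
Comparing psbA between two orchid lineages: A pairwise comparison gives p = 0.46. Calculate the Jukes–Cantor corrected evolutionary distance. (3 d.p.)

0.713

d = −(3/4) ln(1 − 4p/3) = −0.75 ln(1 − 0.613333) = −0.75 ln(0.386667)
  = −0.75 × (-0.950191) = 0.712643 substitutions/site.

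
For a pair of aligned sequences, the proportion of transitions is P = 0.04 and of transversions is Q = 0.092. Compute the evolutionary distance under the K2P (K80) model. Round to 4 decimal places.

0.1452

Under the Kimura two-parameter model, d = −½ ln(1 − 2P − Q) − ¼ ln(1 − 2Q).
1 − 2P − Q = 0.828, giving −½ ln(0.828) = 0.094371.
1 − 2Q = 0.816, giving −¼ ln(0.816) = 0.050835.
d = 0.094371 + 0.050835 = 0.145206.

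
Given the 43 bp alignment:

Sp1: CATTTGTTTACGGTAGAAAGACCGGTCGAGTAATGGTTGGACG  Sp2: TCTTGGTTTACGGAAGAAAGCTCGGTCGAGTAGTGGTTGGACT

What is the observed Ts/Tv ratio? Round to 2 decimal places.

0.60

Transitions are A↔G and C↔T; transversions are all other mismatches.
Transitions: 3. Transversions: 5.
R = 3/5 = 0.60.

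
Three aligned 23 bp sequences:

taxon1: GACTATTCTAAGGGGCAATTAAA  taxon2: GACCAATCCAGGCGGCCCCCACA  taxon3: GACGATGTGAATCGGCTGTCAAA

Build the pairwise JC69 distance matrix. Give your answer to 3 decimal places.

d(taxon1,taxon2) = 0.650, d(taxon1,taxon3) = 0.553, d(taxon2,taxon3) = 0.761

taxon1–taxon2: 10/23 sites differ → p ≈ 0.434783, d = −0.75 ln(1 − 0.579711) = 0.650110 ≈ 0.650.
taxon1–taxon3: 9/23 sites differ → p ≈ 0.391304, d = −0.75 ln(1 − 0.521739) = 0.553199 ≈ 0.553.
taxon2–taxon3: 11/23 sites differ → p ≈ 0.478261, d = −0.75 ln(1 − 0.637681) = 0.761423 ≈ 0.761.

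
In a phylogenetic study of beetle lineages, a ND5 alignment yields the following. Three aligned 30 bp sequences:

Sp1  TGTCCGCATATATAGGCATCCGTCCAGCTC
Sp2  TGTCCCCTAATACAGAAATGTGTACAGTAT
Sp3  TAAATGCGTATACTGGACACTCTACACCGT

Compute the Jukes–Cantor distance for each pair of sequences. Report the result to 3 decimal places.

Sp1–Sp2: 12/30 sites differ → p = 0.4, d = −0.75 ln(1 − 0.533333) = 0.571605 ≈ 0.572.
Sp1–Sp3: 16/30 sites differ → p ≈ 0.533333, d = −0.75 ln(1 − 0.711111) = 0.931285 ≈ 0.931.
Sp2–Sp3: 16/30 sites differ → p ≈ 0.533333, d = −0.75 ln(1 − 0.711111) = 0.931285 ≈ 0.931.

d(Sp1,Sp2) = 0.572, d(Sp1,Sp3) = 0.931, d(Sp2,Sp3) = 0.931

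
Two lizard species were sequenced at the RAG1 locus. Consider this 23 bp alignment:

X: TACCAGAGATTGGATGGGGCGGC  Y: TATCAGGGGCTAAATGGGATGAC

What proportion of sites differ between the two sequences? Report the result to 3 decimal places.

The sequences differ at 9 of 23 positions (sites 3, 7, 9, 10, 12, 13, 19, 20, 22).
p = 9/23 = 0.391304… ≈ 0.391 (to 3 d.p.).

0.391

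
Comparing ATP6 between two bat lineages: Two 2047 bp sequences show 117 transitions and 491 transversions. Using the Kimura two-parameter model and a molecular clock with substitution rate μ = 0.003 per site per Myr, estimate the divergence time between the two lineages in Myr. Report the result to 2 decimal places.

63.66

P = 117/2047 ≈ 0.057157 and Q = 491/2047 ≈ 0.239863.
Under the Kimura two-parameter model, d = −½ ln(1 − 2P − Q) − ¼ ln(1 − 2Q).
1 − 2P − Q = 0.645823, giving −½ ln(0.645823) = 0.218615.
1 − 2Q = 0.520274, giving −¼ ln(0.520274) = 0.163350.
d = 0.218615 + 0.163350 = 0.381965.
Under a molecular clock d = 2μt, so t = d/(2μ) = 0.381965 / (2 × 0.003) = 63.66 Myr.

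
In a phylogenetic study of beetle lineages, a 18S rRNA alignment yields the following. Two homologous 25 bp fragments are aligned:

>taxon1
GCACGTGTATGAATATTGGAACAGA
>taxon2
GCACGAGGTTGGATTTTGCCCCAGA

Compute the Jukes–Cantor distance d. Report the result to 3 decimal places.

0.417

The sequences differ at 8 of 25 sites (6, 8, 9, 12, 15, 19, 20, 21), so p = 8/25 = 0.32.
d = −(3/4) ln(1 − 4p/3) = −0.75 ln(1 − 0.426667) = −0.75 ln(0.573333)
  = −0.75 × (-0.556289) = 0.417217 substitutions/site.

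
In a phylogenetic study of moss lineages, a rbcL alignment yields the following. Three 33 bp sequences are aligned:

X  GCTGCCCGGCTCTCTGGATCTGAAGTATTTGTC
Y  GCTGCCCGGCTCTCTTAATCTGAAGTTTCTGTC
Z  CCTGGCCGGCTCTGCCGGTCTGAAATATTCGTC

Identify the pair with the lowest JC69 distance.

X–Y: 4/33 differ, p = 0.121, d = 0.132.
X–Z: 8/33 differ, p = 0.242, d = 0.293.
Y–Z: 11/33 differ, p = 0.333, d = 0.441.
The smallest distance is between X and Y.

X and Y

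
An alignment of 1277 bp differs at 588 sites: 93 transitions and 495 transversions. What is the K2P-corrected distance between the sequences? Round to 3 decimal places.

0.754

P = 93/1277 ≈ 0.072827 and Q = 495/1277 ≈ 0.387627.
Under the Kimura two-parameter model, d = −½ ln(1 − 2P − Q) − ¼ ln(1 − 2Q).
1 − 2P − Q = 0.466719, giving −½ ln(0.466719) = 0.381014.
1 − 2Q = 0.224746, giving −¼ ln(0.224746) = 0.373196.
d = 0.381014 + 0.373196 = 0.754210.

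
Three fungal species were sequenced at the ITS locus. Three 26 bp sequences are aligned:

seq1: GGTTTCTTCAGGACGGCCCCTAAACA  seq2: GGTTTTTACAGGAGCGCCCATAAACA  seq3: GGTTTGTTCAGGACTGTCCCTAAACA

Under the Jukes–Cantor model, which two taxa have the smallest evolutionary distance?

seq1 and seq3

seq1–seq2: 5/26 differ, p = 0.192, d = 0.222.
seq1–seq3: 3/26 differ, p = 0.115, d = 0.125.
seq2–seq3: 6/26 differ, p = 0.231, d = 0.276.
The smallest distance is between seq1 and seq3.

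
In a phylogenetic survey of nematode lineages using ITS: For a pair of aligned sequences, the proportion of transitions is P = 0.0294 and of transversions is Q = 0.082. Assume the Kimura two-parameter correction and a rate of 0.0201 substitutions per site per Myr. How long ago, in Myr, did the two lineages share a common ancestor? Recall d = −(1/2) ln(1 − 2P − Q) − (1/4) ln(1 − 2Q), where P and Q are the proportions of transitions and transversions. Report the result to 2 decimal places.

3.00

Under the Kimura two-parameter model, d = −½ ln(1 − 2P − Q) − ¼ ln(1 − 2Q).
1 − 2P − Q = 0.8592, giving −½ ln(0.8592) = 0.075877.
1 − 2Q = 0.836, giving −¼ ln(0.836) = 0.044782.
d = 0.075877 + 0.044782 = 0.120659.
Under a molecular clock d = 2μt, so t = d/(2μ) = 0.120659 / (2 × 0.0201) = 3.00 Myr.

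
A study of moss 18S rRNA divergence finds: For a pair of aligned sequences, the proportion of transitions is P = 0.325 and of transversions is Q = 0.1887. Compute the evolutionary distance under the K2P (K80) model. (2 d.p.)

Under the Kimura two-parameter model, d = −½ ln(1 − 2P − Q) − ¼ ln(1 − 2Q).
1 − 2P − Q = 0.1613, giving −½ ln(0.1613) = 0.912245.
1 − 2Q = 0.6226, giving −¼ ln(0.6226) = 0.118463.
d = 0.912245 + 0.118463 = 1.030708.

1.03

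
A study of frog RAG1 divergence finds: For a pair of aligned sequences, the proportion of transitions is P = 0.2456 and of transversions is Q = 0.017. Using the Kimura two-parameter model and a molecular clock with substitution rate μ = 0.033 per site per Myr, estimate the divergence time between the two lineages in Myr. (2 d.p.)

Under the Kimura two-parameter model, d = −½ ln(1 − 2P − Q) − ¼ ln(1 − 2Q).
1 − 2P − Q = 0.4918, giving −½ ln(0.4918) = 0.354842.
1 − 2Q = 0.966, giving −¼ ln(0.966) = 0.008648.
d = 0.354842 + 0.008648 = 0.363490.
Under a molecular clock d = 2μt, so t = d/(2μ) = 0.363490 / (2 × 0.033) = 5.51 Myr.

5.51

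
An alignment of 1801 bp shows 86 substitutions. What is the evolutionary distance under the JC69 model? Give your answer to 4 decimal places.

p = 86/1801 ≈ 0.047751.
d = −(3/4) ln(1 − 4p/3) = −0.75 ln(1 − 0.063668) = −0.75 ln(0.936332)
  = −0.75 × (-0.065785) = 0.049339 substitutions/site.

0.0493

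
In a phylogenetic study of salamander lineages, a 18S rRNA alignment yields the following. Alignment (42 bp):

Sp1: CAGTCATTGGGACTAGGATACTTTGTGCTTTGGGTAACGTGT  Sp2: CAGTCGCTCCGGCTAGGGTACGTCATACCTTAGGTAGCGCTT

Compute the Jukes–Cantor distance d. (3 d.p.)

0.485

The sequences differ at 15 of 42 sites, so p = 15/42 ≈ 0.357143.
d = −(3/4) ln(1 − 4p/3) = −0.75 ln(1 − 0.476191) = −0.75 ln(0.523809)
  = −0.75 × (-0.646628) = 0.484971 substitutions/site.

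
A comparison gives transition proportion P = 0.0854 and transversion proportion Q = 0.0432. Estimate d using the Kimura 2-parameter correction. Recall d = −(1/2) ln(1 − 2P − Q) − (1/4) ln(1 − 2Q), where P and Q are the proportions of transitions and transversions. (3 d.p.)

0.143

Under the Kimura two-parameter model, d = −½ ln(1 − 2P − Q) − ¼ ln(1 − 2Q).
1 − 2P − Q = 0.786, giving −½ ln(0.786) = 0.120399.
1 − 2Q = 0.9136, giving −¼ ln(0.9136) = 0.022591.
d = 0.120399 + 0.022591 = 0.142990.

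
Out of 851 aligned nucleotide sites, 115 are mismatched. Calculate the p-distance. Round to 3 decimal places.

p = 115/851 = 0.135135… ≈ 0.135 (to 3 d.p.).

0.135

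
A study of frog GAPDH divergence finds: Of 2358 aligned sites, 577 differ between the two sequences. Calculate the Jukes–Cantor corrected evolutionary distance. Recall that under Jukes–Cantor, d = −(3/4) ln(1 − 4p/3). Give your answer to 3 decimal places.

0.296

p = 577/2358 ≈ 0.244699.
d = −(3/4) ln(1 − 4p/3) = −0.75 ln(1 − 0.326265) = −0.75 ln(0.673735)
  = −0.75 × (-0.394918) = 0.296189 substitutions/site.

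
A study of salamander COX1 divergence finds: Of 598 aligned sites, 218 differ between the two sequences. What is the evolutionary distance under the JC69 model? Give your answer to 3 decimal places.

p = 218/598 ≈ 0.364548.
d = −(3/4) ln(1 − 4p/3) = −0.75 ln(1 − 0.486064) = −0.75 ln(0.513936)
  = −0.75 × (-0.665657) = 0.499243 substitutions/site.

0.499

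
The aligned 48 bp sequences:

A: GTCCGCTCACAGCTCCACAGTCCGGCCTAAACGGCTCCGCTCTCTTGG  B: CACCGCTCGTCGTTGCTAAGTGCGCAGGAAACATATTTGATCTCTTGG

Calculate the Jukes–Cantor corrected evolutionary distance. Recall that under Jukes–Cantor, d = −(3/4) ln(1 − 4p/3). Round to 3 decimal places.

The sequences differ at 20 of 48 sites, so p = 20/48 ≈ 0.416667.
d = −(3/4) ln(1 − 4p/3) = −0.75 ln(1 − 0.555556) = −0.75 ln(0.444444)
  = −0.75 × (-0.810931) = 0.608198 substitutions/site.

0.608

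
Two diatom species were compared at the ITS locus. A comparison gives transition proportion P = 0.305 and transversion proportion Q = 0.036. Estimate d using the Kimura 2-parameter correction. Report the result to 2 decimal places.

0.54

Under the Kimura two-parameter model, d = −½ ln(1 − 2P − Q) − ¼ ln(1 − 2Q).
1 − 2P − Q = 0.354, giving −½ ln(0.354) = 0.519229.
1 − 2Q = 0.928, giving −¼ ln(0.928) = 0.018681.
d = 0.519229 + 0.018681 = 0.537910.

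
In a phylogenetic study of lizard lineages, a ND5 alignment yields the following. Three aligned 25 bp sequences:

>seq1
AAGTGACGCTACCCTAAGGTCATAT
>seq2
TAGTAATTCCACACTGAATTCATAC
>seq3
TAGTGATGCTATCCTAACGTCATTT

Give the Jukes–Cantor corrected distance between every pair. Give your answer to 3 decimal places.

d(seq1,seq2) = 0.572, d(seq1,seq3) = 0.233, d(seq2,seq3) = 0.572

seq1–seq2: 10/25 sites differ → p = 0.4, d = −0.75 ln(1 − 0.533333) = 0.571605 ≈ 0.572.
seq1–seq3: 5/25 sites differ → p = 0.2, d = −0.75 ln(1 − 0.266667) = 0.232617 ≈ 0.233.
seq2–seq3: 10/25 sites differ → p = 0.4, d = −0.75 ln(1 − 0.533333) = 0.571605 ≈ 0.572.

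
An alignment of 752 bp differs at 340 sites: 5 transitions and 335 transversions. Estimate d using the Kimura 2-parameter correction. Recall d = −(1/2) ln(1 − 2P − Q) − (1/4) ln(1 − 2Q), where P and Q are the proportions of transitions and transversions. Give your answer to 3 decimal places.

0.861

P = 5/752 ≈ 0.006649 and Q = 335/752 ≈ 0.445479.
Under the Kimura two-parameter model, d = −½ ln(1 − 2P − Q) − ¼ ln(1 − 2Q).
1 − 2P − Q = 0.541223, giving −½ ln(0.541223) = 0.306962.
1 − 2Q = 0.109042, giving −¼ ln(0.109042) = 0.554006.
d = 0.306962 + 0.554006 = 0.860968.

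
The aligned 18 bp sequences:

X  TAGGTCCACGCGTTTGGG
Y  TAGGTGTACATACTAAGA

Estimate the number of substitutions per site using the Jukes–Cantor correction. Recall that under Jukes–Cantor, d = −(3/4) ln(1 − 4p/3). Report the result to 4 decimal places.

The sequences differ at 9 of 18 sites (6, 7, 10, 11, 12, 13, 15, 16, 18), so p = 9/18 = 0.5.
d = −(3/4) ln(1 − 4p/3) = −0.75 ln(1 − 0.666667) = −0.75 ln(0.333333)
  = −0.75 × (-1.098613) = 0.823960 substitutions/site.

0.8240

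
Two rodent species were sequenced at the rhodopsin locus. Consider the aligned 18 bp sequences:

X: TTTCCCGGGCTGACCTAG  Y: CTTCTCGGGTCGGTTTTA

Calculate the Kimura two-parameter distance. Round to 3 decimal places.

1.475

Of 18 sites, 8 differences are transitions and 1 are transversions, so P = 8/18 ≈ 0.444444 and Q = 1/18 ≈ 0.055556.
Under the Kimura two-parameter model, d = −½ ln(1 − 2P − Q) − ¼ ln(1 − 2Q).
1 − 2P − Q = 0.055556, giving −½ ln(0.055556) = 1.445182.
1 − 2Q = 0.888888, giving −¼ ln(0.888888) = 0.029446.
d = 1.445182 + 0.029446 = 1.474628.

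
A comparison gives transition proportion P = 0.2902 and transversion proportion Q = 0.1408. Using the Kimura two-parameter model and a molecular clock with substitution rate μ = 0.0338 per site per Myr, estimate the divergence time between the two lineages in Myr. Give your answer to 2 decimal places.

Under the Kimura two-parameter model, d = −½ ln(1 − 2P − Q) − ¼ ln(1 − 2Q).
1 − 2P − Q = 0.2788, giving −½ ln(0.2788) = 0.638630.
1 − 2Q = 0.7184, giving −¼ ln(0.7184) = 0.082682.
d = 0.638630 + 0.082682 = 0.721312.
Under a molecular clock d = 2μt, so t = d/(2μ) = 0.721312 / (2 × 0.0338) = 10.67 Myr.

10.67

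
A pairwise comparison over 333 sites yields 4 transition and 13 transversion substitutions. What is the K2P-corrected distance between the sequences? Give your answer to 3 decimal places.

0.053

P = 4/333 ≈ 0.012012 and Q = 13/333 ≈ 0.039039.
Under the Kimura two-parameter model, d = −½ ln(1 − 2P − Q) − ¼ ln(1 − 2Q).
1 − 2P − Q = 0.936937, giving −½ ln(0.936937) = 0.032570.
1 − 2Q = 0.921922, giving −¼ ln(0.921922) = 0.020324.
d = 0.032570 + 0.020324 = 0.052894.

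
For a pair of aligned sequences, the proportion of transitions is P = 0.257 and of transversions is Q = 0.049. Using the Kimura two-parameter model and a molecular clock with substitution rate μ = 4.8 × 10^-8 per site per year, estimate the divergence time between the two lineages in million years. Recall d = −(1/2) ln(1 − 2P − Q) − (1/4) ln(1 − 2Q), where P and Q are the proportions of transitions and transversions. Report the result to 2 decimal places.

Under the Kimura two-parameter model, d = −½ ln(1 − 2P − Q) − ¼ ln(1 − 2Q).
1 − 2P − Q = 0.437, giving −½ ln(0.437) = 0.413911.
1 − 2Q = 0.902, giving −¼ ln(0.902) = 0.025785.
d = 0.413911 + 0.025785 = 0.439696.
Under a molecular clock d = 2μt, so t = d/(2μ) = 0.439696 / (2 × 4.8 × 10^-8) = 4.58 million years.

4.58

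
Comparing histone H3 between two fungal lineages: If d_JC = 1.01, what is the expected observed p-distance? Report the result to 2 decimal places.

p = (3/4)(1 − e^(−4d/3)) = 0.75 × (1 − e^(-1.346667)) = 0.75 × (1 − 0.260106) = 0.554921.

0.55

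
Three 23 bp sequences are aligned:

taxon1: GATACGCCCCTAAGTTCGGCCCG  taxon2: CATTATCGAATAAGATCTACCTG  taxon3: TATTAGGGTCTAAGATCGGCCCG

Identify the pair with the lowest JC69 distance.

taxon1 and taxon3

taxon1–taxon2: 11/23 differ, p = 0.478, d = 0.761.
taxon1–taxon3: 7/23 differ, p = 0.304, d = 0.390.
taxon2–taxon3: 8/23 differ, p = 0.348, d = 0.467.
The smallest distance is between taxon1 and taxon3.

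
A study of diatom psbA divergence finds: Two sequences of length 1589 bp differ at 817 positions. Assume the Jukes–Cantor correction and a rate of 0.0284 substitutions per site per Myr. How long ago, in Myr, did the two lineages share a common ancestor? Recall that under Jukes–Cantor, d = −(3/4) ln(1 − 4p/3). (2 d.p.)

15.28

p = 817/1589 ≈ 0.51416.
d = −(3/4) ln(1 − 4p/3) = −0.75 ln(1 − 0.685547) = −0.75 ln(0.314453)
  = −0.75 × (-1.156921) = 0.867691 substitutions/site.
Under a molecular clock d = 2μt, so t = d/(2μ) = 0.867691 / (2 × 0.0284) = 15.28 Myr.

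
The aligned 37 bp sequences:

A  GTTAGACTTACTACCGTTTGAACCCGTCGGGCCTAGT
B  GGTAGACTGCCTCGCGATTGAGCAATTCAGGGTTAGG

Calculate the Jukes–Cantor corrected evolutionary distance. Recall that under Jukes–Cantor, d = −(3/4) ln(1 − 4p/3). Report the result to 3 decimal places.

0.527

The sequences differ at 14 of 37 sites, so p = 14/37 ≈ 0.378378.
d = −(3/4) ln(1 − 4p/3) = −0.75 ln(1 − 0.504504) = −0.75 ln(0.495496)
  = −0.75 × (-0.702196) = 0.526647 substitutions/site.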